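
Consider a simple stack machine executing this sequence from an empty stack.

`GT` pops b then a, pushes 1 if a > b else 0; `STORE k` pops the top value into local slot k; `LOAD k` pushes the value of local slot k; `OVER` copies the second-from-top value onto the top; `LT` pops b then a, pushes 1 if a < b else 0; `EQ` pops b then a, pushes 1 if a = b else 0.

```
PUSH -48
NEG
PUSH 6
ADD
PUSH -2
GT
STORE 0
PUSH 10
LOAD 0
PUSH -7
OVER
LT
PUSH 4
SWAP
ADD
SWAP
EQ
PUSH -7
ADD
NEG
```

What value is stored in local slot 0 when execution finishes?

PUSH -48 : [-48]
NEG      : [48]
PUSH 6   : [48, 6]
ADD      : [54]
PUSH -2  : [54, -2]
GT       : [1]
STORE 0  : []
PUSH 10  : [10]
LOAD 0   : [10, 1]
PUSH -7  : [10, 1, -7]
OVER     : [10, 1, -7, 1]
LT       : [10, 1, 1]
PUSH 4   : [10, 1, 1, 4]
SWAP     : [10, 1, 4, 1]
ADD      : [10, 1, 5]
SWAP     : [10, 5, 1]
EQ       : [10, 0]
PUSH -7  : [10, 0, -7]
ADD      : [10, -7]
NEG      : [10, 7]

1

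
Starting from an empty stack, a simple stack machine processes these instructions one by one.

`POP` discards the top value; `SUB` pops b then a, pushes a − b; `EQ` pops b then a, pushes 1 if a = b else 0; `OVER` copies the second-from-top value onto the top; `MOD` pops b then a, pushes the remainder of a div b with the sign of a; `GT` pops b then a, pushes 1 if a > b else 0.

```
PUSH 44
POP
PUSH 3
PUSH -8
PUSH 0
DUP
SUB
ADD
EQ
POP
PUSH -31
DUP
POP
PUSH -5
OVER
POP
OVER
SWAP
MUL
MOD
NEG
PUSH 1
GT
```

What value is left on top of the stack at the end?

PUSH 44  -> [44]
POP      -> []
PUSH 3   -> [3]
PUSH -8  -> [3, -8]
PUSH 0   -> [3, -8, 0]
DUP      -> [3, -8, 0, 0]
SUB      -> [3, -8, 0]
ADD      -> [3, -8]
EQ       -> [0]
POP      -> []
PUSH -31 -> [-31]
DUP      -> [-31, -31]
POP      -> [-31]
PUSH -5  -> [-31, -5]
OVER     -> [-31, -5, -31]
POP      -> [-31, -5]
OVER     -> [-31, -5, -31]
SWAP     -> [-31, -31, -5]
MUL      -> [-31, 155]
MOD      -> [-31]
NEG      -> [31]
PUSH 1   -> [31, 1]
GT       -> [1]

1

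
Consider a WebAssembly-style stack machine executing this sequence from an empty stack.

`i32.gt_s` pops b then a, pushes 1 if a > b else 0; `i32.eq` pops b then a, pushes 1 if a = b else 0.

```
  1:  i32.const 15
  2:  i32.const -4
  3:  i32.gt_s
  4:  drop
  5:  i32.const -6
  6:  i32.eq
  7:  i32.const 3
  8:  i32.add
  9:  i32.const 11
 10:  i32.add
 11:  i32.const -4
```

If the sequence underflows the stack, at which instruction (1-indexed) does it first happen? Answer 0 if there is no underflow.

6

i32.const 15 -> [15]
i32.const -4 -> [15, -4]
i32.gt_s     -> [1]
drop         -> []
i32.const -6 -> [-6]
i32.eq  — needs 2 operands, stack has 1 → underflow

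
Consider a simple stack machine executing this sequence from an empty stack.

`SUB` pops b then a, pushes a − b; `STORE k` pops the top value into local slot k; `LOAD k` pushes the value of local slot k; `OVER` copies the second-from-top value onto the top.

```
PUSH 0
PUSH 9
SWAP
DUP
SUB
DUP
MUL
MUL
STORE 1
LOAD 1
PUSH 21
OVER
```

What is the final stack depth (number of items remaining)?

PUSH 0  -> 0
PUSH 9  -> 0 9
SWAP    -> 9 0
DUP     -> 9 0 0
SUB     -> 9 0
DUP     -> 9 0 0
MUL     -> 9 0
MUL     -> 0
STORE 1 -> (empty)
LOAD 1  -> 0
PUSH 21 -> 0 21
OVER    -> 0 21 0

3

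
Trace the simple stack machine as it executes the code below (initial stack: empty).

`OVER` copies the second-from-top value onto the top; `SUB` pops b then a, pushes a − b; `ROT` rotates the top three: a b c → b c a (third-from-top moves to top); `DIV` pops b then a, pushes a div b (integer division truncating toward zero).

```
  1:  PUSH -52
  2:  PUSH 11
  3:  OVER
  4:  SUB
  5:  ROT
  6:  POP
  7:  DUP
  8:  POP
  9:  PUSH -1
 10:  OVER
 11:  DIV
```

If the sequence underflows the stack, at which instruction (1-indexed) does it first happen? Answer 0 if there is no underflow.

PUSH -52 → -52
PUSH 11  → -52 11
OVER     → -52 11 -52
SUB      → -52 63
ROT  — needs 3 operands, stack has 2 → underflow

5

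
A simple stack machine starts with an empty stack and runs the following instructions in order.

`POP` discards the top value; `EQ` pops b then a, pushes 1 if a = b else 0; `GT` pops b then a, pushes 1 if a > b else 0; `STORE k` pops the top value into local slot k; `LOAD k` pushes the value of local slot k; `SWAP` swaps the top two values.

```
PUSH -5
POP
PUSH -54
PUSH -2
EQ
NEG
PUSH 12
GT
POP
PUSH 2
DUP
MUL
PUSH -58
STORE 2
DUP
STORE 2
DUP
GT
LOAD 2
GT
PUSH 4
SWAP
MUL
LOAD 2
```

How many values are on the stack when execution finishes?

2

PUSH -5   [-5]
POP       []
PUSH -54  [-54]
PUSH -2   [-54, -2]
EQ        [0]
NEG       [0]
PUSH 12   [0, 12]
GT        [0]
POP       []
PUSH 2    [2]
DUP       [2, 2]
MUL       [4]
PUSH -58  [4, -58]
STORE 2   [4]
DUP       [4, 4]
STORE 2   [4]
DUP       [4, 4]
GT        [0]
LOAD 2    [0, 4]
GT        [0]
PUSH 4    [0, 4]
SWAP      [4, 0]
MUL       [0]
LOAD 2    [0, 4]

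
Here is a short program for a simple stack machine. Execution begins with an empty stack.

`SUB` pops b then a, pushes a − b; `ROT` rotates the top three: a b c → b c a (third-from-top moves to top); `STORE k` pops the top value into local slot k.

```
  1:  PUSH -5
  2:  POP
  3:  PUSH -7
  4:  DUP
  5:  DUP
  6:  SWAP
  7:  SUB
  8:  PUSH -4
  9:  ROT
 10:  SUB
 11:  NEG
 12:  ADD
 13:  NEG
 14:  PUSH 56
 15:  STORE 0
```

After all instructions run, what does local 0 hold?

PUSH -5 -> [-5]
POP     -> []
PUSH -7 -> [-7]
DUP     -> [-7, -7]
DUP     -> [-7, -7, -7]
SWAP    -> [-7, -7, -7]
SUB     -> [-7, 0]
PUSH -4 -> [-7, 0, -4]
ROT     -> [0, -4, -7]
SUB     -> [0, 3]
NEG     -> [0, -3]
ADD     -> [-3]
NEG     -> [3]
PUSH 56 -> [3, 56]
STORE 0 -> [3]

56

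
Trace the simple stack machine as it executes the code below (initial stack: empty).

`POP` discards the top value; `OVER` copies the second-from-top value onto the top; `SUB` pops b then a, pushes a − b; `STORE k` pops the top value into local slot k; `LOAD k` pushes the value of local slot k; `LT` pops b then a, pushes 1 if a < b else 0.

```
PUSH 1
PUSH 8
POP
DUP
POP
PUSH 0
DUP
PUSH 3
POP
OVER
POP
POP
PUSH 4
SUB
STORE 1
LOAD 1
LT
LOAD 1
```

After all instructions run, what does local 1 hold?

PUSH 1   1
PUSH 8   1 8
POP      1
DUP      1 1
POP      1
PUSH 0   1 0
DUP      1 0 0
PUSH 3   1 0 0 3
POP      1 0 0
OVER     1 0 0 0
POP      1 0 0
POP      1 0
PUSH 4   1 0 4
SUB      1 -4
STORE 1  1
LOAD 1   1 -4
LT       0
LOAD 1   0 -4

-4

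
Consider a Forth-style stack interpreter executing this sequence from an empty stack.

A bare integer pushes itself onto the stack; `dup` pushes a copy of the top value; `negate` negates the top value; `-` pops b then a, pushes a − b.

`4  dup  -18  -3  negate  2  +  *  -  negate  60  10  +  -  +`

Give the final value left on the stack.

4      : [4]
dup    : [4, 4]
-18    : [4, 4, -18]
-3     : [4, 4, -18, -3]
negate : [4, 4, -18, 3]
2      : [4, 4, -18, 3, 2]
+      : [4, 4, -18, 5]
*      : [4, 4, -90]
-      : [4, 94]
negate : [4, -94]
60     : [4, -94, 60]
10     : [4, -94, 60, 10]
+      : [4, -94, 70]
-      : [4, -164]
+      : [-160]

-160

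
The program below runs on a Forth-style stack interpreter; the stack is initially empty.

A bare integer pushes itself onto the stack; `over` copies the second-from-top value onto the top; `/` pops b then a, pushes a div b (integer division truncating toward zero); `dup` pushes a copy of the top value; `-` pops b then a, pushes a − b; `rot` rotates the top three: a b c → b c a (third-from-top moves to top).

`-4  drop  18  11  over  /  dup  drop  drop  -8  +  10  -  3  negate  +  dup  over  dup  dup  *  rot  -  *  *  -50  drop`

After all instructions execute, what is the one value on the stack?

-4     → -4
drop   → (empty)
18     → 18
11     → 18 11
over   → 18 11 18
/      → 18 0
dup    → 18 0 0
drop   → 18 0
drop   → 18
-8     → 18 -8
+      → 10
10     → 10 10
-      → 0
3      → 0 3
negate → 0 -3
+      → -3
dup    → -3 -3
over   → -3 -3 -3
dup    → -3 -3 -3 -3
dup    → -3 -3 -3 -3 -3
*      → -3 -3 -3 9
rot    → -3 -3 9 -3
-      → -3 -3 12
*      → -3 -36
*      → 108
-50    → 108 -50
drop   → 108

108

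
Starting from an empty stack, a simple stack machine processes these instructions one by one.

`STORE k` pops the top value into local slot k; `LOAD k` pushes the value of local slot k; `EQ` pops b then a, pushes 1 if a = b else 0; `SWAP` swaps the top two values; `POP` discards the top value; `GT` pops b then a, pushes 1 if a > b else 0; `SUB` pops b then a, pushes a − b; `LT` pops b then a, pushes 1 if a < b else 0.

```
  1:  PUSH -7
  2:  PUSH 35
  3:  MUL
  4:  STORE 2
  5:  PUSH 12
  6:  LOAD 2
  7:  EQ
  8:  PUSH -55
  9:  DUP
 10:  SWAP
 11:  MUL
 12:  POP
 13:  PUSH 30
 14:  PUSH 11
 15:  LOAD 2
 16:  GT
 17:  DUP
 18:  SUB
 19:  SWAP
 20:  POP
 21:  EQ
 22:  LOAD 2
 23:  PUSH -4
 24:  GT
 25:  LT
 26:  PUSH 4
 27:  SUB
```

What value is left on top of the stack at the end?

-4

PUSH -7  -> [-7]
PUSH 35  -> [-7, 35]
MUL      -> [-245]
STORE 2  -> []
PUSH 12  -> [12]
LOAD 2   -> [12, -245]
EQ       -> [0]
PUSH -55 -> [0, -55]
DUP      -> [0, -55, -55]
SWAP     -> [0, -55, -55]
MUL      -> [0, 3025]
POP      -> [0]
PUSH 30  -> [0, 30]
PUSH 11  -> [0, 30, 11]
LOAD 2   -> [0, 30, 11, -245]
GT       -> [0, 30, 1]
DUP      -> [0, 30, 1, 1]
SUB      -> [0, 30, 0]
SWAP     -> [0, 0, 30]
POP      -> [0, 0]
EQ       -> [1]
LOAD 2   -> [1, -245]
PUSH -4  -> [1, -245, -4]
GT       -> [1, 0]
LT       -> [0]
PUSH 4   -> [0, 4]
SUB      -> [-4]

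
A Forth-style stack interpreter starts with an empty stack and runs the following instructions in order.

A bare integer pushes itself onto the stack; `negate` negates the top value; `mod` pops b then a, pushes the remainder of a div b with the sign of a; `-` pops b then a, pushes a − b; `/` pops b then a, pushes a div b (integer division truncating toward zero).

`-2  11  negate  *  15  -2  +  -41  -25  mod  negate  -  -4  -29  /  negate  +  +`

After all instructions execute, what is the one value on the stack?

-2     : [-2]
11     : [-2, 11]
negate : [-2, -11]
*      : [22]
15     : [22, 15]
-2     : [22, 15, -2]
+      : [22, 13]
-41    : [22, 13, -41]
-25    : [22, 13, -41, -25]
mod    : [22, 13, -16]
negate : [22, 13, 16]
-      : [22, -3]
-4     : [22, -3, -4]
-29    : [22, -3, -4, -29]
/      : [22, -3, 0]
negate : [22, -3, 0]
+      : [22, -3]
+      : [19]

19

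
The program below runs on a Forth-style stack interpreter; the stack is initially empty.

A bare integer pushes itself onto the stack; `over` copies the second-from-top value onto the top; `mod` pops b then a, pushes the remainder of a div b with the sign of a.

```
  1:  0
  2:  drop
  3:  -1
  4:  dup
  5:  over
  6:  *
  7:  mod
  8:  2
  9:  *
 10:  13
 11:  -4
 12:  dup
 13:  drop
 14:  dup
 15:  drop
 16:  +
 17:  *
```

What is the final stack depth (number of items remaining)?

0    -> [0]
drop -> []
-1   -> [-1]
dup  -> [-1, -1]
over -> [-1, -1, -1]
*    -> [-1, 1]
mod  -> [0]
2    -> [0, 2]
*    -> [0]
13   -> [0, 13]
-4   -> [0, 13, -4]
dup  -> [0, 13, -4, -4]
drop -> [0, 13, -4]
dup  -> [0, 13, -4, -4]
drop -> [0, 13, -4]
+    -> [0, 9]
*    -> [0]

1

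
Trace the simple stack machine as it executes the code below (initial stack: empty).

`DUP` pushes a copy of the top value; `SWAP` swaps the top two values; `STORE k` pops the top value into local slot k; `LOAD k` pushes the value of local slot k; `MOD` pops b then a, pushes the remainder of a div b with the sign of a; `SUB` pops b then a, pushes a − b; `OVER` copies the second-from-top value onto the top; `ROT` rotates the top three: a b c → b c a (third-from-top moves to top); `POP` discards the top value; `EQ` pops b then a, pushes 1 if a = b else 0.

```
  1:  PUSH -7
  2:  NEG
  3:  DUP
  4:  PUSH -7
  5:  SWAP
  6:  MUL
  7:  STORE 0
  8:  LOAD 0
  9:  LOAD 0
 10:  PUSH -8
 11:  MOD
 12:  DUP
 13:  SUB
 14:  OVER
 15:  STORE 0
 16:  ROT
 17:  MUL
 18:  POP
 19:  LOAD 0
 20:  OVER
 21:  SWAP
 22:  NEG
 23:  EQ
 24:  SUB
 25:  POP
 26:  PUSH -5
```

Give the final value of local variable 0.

PUSH -7 → [-7]
NEG     → [7]
DUP     → [7, 7]
PUSH -7 → [7, 7, -7]
SWAP    → [7, -7, 7]
MUL     → [7, -49]
STORE 0 → [7]
LOAD 0  → [7, -49]
LOAD 0  → [7, -49, -49]
PUSH -8 → [7, -49, -49, -8]
MOD     → [7, -49, -1]
DUP     → [7, -49, -1, -1]
SUB     → [7, -49, 0]
OVER    → [7, -49, 0, -49]
STORE 0 → [7, -49, 0]
ROT     → [-49, 0, 7]
MUL     → [-49, 0]
POP     → [-49]
LOAD 0  → [-49, -49]
OVER    → [-49, -49, -49]
SWAP    → [-49, -49, -49]
NEG     → [-49, -49, 49]
EQ      → [-49, 0]
SUB     → [-49]
POP     → []
PUSH -5 → [-5]

-49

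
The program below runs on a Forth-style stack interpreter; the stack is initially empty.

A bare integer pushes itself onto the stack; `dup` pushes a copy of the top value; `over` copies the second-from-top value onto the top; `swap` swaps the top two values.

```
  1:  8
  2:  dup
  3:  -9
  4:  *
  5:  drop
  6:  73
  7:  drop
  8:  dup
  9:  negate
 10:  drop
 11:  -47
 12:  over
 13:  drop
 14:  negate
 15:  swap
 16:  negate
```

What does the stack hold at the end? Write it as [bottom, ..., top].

[47, -8]

8       [8]
dup     [8, 8]
-9      [8, 8, -9]
*       [8, -72]
drop    [8]
73      [8, 73]
drop    [8]
dup     [8, 8]
negate  [8, -8]
drop    [8]
-47     [8, -47]
over    [8, -47, 8]
drop    [8, -47]
negate  [8, 47]
swap    [47, 8]
negate  [47, -8]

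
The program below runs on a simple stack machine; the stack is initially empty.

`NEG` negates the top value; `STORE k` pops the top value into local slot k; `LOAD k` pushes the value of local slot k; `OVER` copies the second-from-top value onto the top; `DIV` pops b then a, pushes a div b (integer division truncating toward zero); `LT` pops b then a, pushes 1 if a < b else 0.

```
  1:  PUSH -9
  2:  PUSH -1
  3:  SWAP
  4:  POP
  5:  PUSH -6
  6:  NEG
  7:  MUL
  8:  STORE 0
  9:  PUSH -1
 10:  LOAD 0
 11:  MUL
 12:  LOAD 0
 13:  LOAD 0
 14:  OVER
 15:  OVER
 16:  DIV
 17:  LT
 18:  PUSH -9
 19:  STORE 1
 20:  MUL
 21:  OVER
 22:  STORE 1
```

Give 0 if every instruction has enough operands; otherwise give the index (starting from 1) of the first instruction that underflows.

0

PUSH -9 : -9
PUSH -1 : -9 -1
SWAP    : -1 -9
POP     : -1
PUSH -6 : -1 -6
NEG     : -1 6
MUL     : -6
STORE 0 : (empty)
PUSH -1 : -1
LOAD 0  : -1 -6
MUL     : 6
LOAD 0  : 6 -6
LOAD 0  : 6 -6 -6
OVER    : 6 -6 -6 -6
OVER    : 6 -6 -6 -6 -6
DIV     : 6 -6 -6 1
LT      : 6 -6 1
PUSH -9 : 6 -6 1 -9
STORE 1 : 6 -6 1
MUL     : 6 -6
OVER    : 6 -6 6
STORE 1 : 6 -6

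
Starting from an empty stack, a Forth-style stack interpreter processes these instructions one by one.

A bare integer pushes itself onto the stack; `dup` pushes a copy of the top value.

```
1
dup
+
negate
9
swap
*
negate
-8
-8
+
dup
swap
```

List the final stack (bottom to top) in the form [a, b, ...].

[18, -16, -16]

1      → [1]
dup    → [1, 1]
+      → [2]
negate → [-2]
9      → [-2, 9]
swap   → [9, -2]
*      → [-18]
negate → [18]
-8     → [18, -8]
-8     → [18, -8, -8]
+      → [18, -16]
dup    → [18, -16, -16]
swap   → [18, -16, -16]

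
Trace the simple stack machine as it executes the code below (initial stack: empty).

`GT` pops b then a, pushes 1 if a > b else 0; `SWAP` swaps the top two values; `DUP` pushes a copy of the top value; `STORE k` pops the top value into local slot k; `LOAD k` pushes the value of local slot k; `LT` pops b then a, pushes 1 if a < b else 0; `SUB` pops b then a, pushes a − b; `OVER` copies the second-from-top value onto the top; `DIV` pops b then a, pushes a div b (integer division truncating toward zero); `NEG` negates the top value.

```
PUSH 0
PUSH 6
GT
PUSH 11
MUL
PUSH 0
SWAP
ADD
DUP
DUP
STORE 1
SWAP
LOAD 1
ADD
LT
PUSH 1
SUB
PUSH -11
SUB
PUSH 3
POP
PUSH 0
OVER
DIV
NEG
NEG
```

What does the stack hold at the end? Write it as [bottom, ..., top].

[10, 0]

PUSH 0   -> 0
PUSH 6   -> 0 6
GT       -> 0
PUSH 11  -> 0 11
MUL      -> 0
PUSH 0   -> 0 0
SWAP     -> 0 0
ADD      -> 0
DUP      -> 0 0
DUP      -> 0 0 0
STORE 1  -> 0 0
SWAP     -> 0 0
LOAD 1   -> 0 0 0
ADD      -> 0 0
LT       -> 0
PUSH 1   -> 0 1
SUB      -> -1
PUSH -11 -> -1 -11
SUB      -> 10
PUSH 3   -> 10 3
POP      -> 10
PUSH 0   -> 10 0
OVER     -> 10 0 10
DIV      -> 10 0
NEG      -> 10 0
NEG      -> 10 0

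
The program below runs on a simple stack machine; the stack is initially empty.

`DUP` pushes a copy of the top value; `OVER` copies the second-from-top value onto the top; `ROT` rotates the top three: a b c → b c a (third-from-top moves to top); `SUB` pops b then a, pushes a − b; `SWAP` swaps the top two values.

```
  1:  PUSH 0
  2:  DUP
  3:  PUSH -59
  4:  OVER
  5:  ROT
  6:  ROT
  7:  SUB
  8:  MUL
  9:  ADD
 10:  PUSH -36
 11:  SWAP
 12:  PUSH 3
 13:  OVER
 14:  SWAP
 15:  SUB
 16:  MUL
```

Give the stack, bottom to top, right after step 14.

PUSH 0   → 0
DUP      → 0 0
PUSH -59 → 0 0 -59
OVER     → 0 0 -59 0
ROT      → 0 -59 0 0
ROT      → 0 0 0 -59
SUB      → 0 0 59
MUL      → 0 0
ADD      → 0
PUSH -36 → 0 -36
SWAP     → -36 0
PUSH 3   → -36 0 3
OVER     → -36 0 3 0
SWAP     → -36 0 0 3

[-36, 0, 0, 3]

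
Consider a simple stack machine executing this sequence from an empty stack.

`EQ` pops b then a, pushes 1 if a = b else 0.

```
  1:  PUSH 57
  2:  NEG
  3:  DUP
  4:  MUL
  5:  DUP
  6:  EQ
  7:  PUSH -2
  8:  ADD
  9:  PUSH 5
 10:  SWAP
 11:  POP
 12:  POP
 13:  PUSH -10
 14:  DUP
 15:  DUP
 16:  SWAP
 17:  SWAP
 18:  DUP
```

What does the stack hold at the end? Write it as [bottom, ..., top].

[-10, -10, -10, -10]

PUSH 57  → 57
NEG      → -57
DUP      → -57 -57
MUL      → 3249
DUP      → 3249 3249
EQ       → 1
PUSH -2  → 1 -2
ADD      → -1
PUSH 5   → -1 5
SWAP     → 5 -1
POP      → 5
POP      → (empty)
PUSH -10 → -10
DUP      → -10 -10
DUP      → -10 -10 -10
SWAP     → -10 -10 -10
SWAP     → -10 -10 -10
DUP      → -10 -10 -10 -10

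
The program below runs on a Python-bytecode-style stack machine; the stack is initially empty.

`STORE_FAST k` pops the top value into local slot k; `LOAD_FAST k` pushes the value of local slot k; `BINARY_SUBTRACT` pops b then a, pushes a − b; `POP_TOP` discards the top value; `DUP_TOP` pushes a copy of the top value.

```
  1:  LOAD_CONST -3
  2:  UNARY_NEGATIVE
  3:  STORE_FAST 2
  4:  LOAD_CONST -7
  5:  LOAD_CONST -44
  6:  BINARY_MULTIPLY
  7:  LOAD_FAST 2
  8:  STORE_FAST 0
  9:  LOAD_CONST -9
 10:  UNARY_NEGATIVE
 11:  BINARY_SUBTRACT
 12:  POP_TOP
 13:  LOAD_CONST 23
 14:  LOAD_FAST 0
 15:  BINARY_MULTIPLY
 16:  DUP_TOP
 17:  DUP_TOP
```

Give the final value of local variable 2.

3

LOAD_CONST -3   -> [-3]
UNARY_NEGATIVE  -> [3]
STORE_FAST 2    -> []
LOAD_CONST -7   -> [-7]
LOAD_CONST -44  -> [-7, -44]
BINARY_MULTIPLY -> [308]
LOAD_FAST 2     -> [308, 3]
STORE_FAST 0    -> [308]
LOAD_CONST -9   -> [308, -9]
UNARY_NEGATIVE  -> [308, 9]
BINARY_SUBTRACT -> [299]
POP_TOP         -> []
LOAD_CONST 23   -> [23]
LOAD_FAST 0     -> [23, 3]
BINARY_MULTIPLY -> [69]
DUP_TOP         -> [69, 69]
DUP_TOP         -> [69, 69, 69]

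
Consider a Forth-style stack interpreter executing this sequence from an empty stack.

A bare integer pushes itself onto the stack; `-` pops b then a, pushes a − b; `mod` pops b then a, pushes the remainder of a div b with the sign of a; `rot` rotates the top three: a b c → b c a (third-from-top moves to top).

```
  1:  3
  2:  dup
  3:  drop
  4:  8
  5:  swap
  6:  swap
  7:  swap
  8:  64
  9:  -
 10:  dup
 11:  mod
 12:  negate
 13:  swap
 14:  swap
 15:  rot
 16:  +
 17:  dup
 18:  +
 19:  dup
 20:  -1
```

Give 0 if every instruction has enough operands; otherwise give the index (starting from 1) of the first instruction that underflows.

15

3      : [3]
dup    : [3, 3]
drop   : [3]
8      : [3, 8]
swap   : [8, 3]
swap   : [3, 8]
swap   : [8, 3]
64     : [8, 3, 64]
-      : [8, -61]
dup    : [8, -61, -61]
mod    : [8, 0]
negate : [8, 0]
swap   : [0, 8]
swap   : [8, 0]
rot  — needs 3 operands, stack has 2 → underflow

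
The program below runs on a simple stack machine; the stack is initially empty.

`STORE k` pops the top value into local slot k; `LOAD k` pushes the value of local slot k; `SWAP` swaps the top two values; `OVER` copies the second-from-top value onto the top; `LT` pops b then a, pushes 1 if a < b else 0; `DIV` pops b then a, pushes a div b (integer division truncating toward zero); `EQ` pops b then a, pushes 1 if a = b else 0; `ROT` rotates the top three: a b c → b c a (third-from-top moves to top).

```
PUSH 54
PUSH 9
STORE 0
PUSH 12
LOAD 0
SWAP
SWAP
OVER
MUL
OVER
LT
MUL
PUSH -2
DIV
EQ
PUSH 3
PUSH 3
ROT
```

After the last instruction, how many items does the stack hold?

PUSH 54 -> [54]
PUSH 9  -> [54, 9]
STORE 0 -> [54]
PUSH 12 -> [54, 12]
LOAD 0  -> [54, 12, 9]
SWAP    -> [54, 9, 12]
SWAP    -> [54, 12, 9]
OVER    -> [54, 12, 9, 12]
MUL     -> [54, 12, 108]
OVER    -> [54, 12, 108, 12]
LT      -> [54, 12, 0]
MUL     -> [54, 0]
PUSH -2 -> [54, 0, -2]
DIV     -> [54, 0]
EQ      -> [0]
PUSH 3  -> [0, 3]
PUSH 3  -> [0, 3, 3]
ROT     -> [3, 3, 0]

3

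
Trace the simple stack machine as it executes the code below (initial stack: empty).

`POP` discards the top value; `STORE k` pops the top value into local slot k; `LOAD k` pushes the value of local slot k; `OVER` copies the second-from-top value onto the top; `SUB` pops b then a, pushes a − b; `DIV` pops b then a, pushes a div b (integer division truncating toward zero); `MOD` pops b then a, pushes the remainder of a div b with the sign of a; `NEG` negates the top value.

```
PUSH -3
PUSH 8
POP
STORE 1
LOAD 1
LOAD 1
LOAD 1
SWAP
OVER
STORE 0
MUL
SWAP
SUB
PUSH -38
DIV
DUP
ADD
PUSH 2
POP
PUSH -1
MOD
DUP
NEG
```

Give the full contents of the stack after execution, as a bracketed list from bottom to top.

[0, 0]

PUSH -3  : -3
PUSH 8   : -3 8
POP      : -3
STORE 1  : (empty)
LOAD 1   : -3
LOAD 1   : -3 -3
LOAD 1   : -3 -3 -3
SWAP     : -3 -3 -3
OVER     : -3 -3 -3 -3
STORE 0  : -3 -3 -3
MUL      : -3 9
SWAP     : 9 -3
SUB      : 12
PUSH -38 : 12 -38
DIV      : 0
DUP      : 0 0
ADD      : 0
PUSH 2   : 0 2
POP      : 0
PUSH -1  : 0 -1
MOD      : 0
DUP      : 0 0
NEG      : 0 0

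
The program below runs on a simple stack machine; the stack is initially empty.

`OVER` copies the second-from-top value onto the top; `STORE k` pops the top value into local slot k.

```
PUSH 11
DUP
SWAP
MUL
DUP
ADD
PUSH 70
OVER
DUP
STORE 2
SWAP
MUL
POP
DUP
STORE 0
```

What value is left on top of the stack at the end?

PUSH 11 : [11]
DUP     : [11, 11]
SWAP    : [11, 11]
MUL     : [121]
DUP     : [121, 121]
ADD     : [242]
PUSH 70 : [242, 70]
OVER    : [242, 70, 242]
DUP     : [242, 70, 242, 242]
STORE 2 : [242, 70, 242]
SWAP    : [242, 242, 70]
MUL     : [242, 16940]
POP     : [242]
DUP     : [242, 242]
STORE 0 : [242]

242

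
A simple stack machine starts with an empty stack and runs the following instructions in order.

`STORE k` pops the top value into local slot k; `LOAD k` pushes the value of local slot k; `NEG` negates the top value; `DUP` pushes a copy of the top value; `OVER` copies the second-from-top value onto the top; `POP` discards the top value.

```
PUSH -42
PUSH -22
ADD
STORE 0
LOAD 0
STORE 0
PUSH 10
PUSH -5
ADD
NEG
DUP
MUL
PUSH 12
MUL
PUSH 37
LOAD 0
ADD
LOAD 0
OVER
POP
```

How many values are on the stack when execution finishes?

3

PUSH -42 : -42
PUSH -22 : -42 -22
ADD      : -64
STORE 0  : (empty)
LOAD 0   : -64
STORE 0  : (empty)
PUSH 10  : 10
PUSH -5  : 10 -5
ADD      : 5
NEG      : -5
DUP      : -5 -5
MUL      : 25
PUSH 12  : 25 12
MUL      : 300
PUSH 37  : 300 37
LOAD 0   : 300 37 -64
ADD      : 300 -27
LOAD 0   : 300 -27 -64
OVER     : 300 -27 -64 -27
POP      : 300 -27 -64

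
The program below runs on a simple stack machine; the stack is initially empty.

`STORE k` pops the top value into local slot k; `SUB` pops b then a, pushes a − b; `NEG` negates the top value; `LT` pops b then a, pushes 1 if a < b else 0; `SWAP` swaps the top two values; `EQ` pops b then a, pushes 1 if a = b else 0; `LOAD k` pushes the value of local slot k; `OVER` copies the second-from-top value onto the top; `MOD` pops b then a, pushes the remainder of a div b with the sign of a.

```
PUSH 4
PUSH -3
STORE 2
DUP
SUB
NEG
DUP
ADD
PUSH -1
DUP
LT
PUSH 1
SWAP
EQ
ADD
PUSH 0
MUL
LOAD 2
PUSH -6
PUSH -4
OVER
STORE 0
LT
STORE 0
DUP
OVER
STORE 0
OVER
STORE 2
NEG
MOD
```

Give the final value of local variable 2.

PUSH 4   [4]
PUSH -3  [4, -3]
STORE 2  [4]
DUP      [4, 4]
SUB      [0]
NEG      [0]
DUP      [0, 0]
ADD      [0]
PUSH -1  [0, -1]
DUP      [0, -1, -1]
LT       [0, 0]
PUSH 1   [0, 0, 1]
SWAP     [0, 1, 0]
EQ       [0, 0]
ADD      [0]
PUSH 0   [0, 0]
MUL      [0]
LOAD 2   [0, -3]
PUSH -6  [0, -3, -6]
PUSH -4  [0, -3, -6, -4]
OVER     [0, -3, -6, -4, -6]
STORE 0  [0, -3, -6, -4]
LT       [0, -3, 1]
STORE 0  [0, -3]
DUP      [0, -3, -3]
OVER     [0, -3, -3, -3]
STORE 0  [0, -3, -3]
OVER     [0, -3, -3, -3]
STORE 2  [0, -3, -3]
NEG      [0, -3, 3]
MOD      [0, 0]

-3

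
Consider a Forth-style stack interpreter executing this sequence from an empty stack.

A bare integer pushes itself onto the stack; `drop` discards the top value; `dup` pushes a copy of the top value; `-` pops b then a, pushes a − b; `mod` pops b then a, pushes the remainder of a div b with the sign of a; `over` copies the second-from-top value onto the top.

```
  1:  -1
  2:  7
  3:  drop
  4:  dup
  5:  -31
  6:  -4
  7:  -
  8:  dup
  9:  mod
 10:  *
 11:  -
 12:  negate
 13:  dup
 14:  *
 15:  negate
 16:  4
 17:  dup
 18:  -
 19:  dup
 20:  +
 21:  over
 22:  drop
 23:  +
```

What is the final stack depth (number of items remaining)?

-1     -> [-1]
7      -> [-1, 7]
drop   -> [-1]
dup    -> [-1, -1]
-31    -> [-1, -1, -31]
-4     -> [-1, -1, -31, -4]
-      -> [-1, -1, -27]
dup    -> [-1, -1, -27, -27]
mod    -> [-1, -1, 0]
*      -> [-1, 0]
-      -> [-1]
negate -> [1]
dup    -> [1, 1]
*      -> [1]
negate -> [-1]
4      -> [-1, 4]
dup    -> [-1, 4, 4]
-      -> [-1, 0]
dup    -> [-1, 0, 0]
+      -> [-1, 0]
over   -> [-1, 0, -1]
drop   -> [-1, 0]
+      -> [-1]

1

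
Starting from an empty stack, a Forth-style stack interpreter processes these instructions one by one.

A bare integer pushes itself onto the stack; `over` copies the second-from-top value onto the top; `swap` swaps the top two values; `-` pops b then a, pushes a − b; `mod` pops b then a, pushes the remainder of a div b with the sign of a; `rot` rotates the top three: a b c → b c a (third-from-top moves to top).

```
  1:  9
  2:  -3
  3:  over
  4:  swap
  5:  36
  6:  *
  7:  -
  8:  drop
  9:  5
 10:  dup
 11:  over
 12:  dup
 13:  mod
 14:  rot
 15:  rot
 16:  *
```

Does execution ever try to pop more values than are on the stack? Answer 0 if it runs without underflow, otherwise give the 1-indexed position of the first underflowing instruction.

0

9    : [9]
-3   : [9, -3]
over : [9, -3, 9]
swap : [9, 9, -3]
36   : [9, 9, -3, 36]
*    : [9, 9, -108]
-    : [9, 117]
drop : [9]
5    : [9, 5]
dup  : [9, 5, 5]
over : [9, 5, 5, 5]
dup  : [9, 5, 5, 5, 5]
mod  : [9, 5, 5, 0]
rot  : [9, 5, 0, 5]
rot  : [9, 0, 5, 5]
*    : [9, 0, 25]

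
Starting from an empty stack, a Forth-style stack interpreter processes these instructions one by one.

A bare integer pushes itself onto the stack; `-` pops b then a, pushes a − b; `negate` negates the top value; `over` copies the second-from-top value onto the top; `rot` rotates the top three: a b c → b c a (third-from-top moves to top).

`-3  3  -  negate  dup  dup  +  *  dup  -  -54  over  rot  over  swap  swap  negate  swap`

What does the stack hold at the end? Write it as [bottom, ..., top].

[-54, 0, 0, 0]

-3     -> -3
3      -> -3 3
-      -> -6
negate -> 6
dup    -> 6 6
dup    -> 6 6 6
+      -> 6 12
*      -> 72
dup    -> 72 72
-      -> 0
-54    -> 0 -54
over   -> 0 -54 0
rot    -> -54 0 0
over   -> -54 0 0 0
swap   -> -54 0 0 0
swap   -> -54 0 0 0
negate -> -54 0 0 0
swap   -> -54 0 0 0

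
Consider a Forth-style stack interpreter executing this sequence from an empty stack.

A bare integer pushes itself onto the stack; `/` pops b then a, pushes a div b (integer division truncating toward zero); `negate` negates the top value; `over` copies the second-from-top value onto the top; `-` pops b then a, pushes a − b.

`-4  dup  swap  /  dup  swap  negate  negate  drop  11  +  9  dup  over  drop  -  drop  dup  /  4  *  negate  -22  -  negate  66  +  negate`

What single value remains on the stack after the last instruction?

-4     → -4
dup    → -4 -4
swap   → -4 -4
/      → 1
dup    → 1 1
swap   → 1 1
negate → 1 -1
negate → 1 1
drop   → 1
11     → 1 11
+      → 12
9      → 12 9
dup    → 12 9 9
over   → 12 9 9 9
drop   → 12 9 9
-      → 12 0
drop   → 12
dup    → 12 12
/      → 1
4      → 1 4
*      → 4
negate → -4
-22    → -4 -22
-      → 18
negate → -18
66     → -18 66
+      → 48
negate → -48

-48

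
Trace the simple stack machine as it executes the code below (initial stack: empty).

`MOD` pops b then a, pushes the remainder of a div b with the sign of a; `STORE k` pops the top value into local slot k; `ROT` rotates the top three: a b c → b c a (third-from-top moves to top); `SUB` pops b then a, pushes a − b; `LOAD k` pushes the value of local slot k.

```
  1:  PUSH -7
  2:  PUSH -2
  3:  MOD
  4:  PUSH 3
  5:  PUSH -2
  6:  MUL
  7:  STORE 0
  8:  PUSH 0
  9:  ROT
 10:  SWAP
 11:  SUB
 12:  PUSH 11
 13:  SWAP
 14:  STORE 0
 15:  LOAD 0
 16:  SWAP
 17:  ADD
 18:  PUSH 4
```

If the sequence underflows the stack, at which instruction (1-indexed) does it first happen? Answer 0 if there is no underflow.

9

PUSH -7 -> -7
PUSH -2 -> -7 -2
MOD     -> -1
PUSH 3  -> -1 3
PUSH -2 -> -1 3 -2
MUL     -> -1 -6
STORE 0 -> -1
PUSH 0  -> -1 0
ROT  — needs 3 operands, stack has 2 → underflow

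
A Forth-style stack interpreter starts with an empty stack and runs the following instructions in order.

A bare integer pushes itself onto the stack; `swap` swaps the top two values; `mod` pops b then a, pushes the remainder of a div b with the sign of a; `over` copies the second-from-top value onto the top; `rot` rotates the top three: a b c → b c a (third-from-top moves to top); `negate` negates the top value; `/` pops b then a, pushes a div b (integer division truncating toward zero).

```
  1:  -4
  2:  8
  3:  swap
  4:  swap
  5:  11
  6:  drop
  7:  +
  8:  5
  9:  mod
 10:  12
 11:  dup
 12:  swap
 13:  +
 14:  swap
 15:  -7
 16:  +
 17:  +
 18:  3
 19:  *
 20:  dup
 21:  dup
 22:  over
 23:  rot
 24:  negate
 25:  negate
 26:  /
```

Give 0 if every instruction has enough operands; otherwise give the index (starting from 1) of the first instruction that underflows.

-4     : [-4]
8      : [-4, 8]
swap   : [8, -4]
swap   : [-4, 8]
11     : [-4, 8, 11]
drop   : [-4, 8]
+      : [4]
5      : [4, 5]
mod    : [4]
12     : [4, 12]
dup    : [4, 12, 12]
swap   : [4, 12, 12]
+      : [4, 24]
swap   : [24, 4]
-7     : [24, 4, -7]
+      : [24, -3]
+      : [21]
3      : [21, 3]
*      : [63]
dup    : [63, 63]
dup    : [63, 63, 63]
over   : [63, 63, 63, 63]
rot    : [63, 63, 63, 63]
negate : [63, 63, 63, -63]
negate : [63, 63, 63, 63]
/      : [63, 63, 1]

0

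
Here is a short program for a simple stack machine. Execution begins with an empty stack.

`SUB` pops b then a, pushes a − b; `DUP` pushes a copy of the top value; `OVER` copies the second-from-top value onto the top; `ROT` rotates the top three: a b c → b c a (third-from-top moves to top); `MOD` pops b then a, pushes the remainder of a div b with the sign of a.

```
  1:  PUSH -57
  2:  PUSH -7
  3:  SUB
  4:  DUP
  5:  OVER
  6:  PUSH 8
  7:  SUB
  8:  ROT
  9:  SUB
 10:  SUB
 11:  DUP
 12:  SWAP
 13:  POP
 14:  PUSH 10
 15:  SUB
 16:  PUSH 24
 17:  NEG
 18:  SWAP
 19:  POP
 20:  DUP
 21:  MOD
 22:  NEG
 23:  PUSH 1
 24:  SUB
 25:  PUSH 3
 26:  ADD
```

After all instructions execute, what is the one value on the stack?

PUSH -57 : -57
PUSH -7  : -57 -7
SUB      : -50
DUP      : -50 -50
OVER     : -50 -50 -50
PUSH 8   : -50 -50 -50 8
SUB      : -50 -50 -58
ROT      : -50 -58 -50
SUB      : -50 -8
SUB      : -42
DUP      : -42 -42
SWAP     : -42 -42
POP      : -42
PUSH 10  : -42 10
SUB      : -52
PUSH 24  : -52 24
NEG      : -52 -24
SWAP     : -24 -52
POP      : -24
DUP      : -24 -24
MOD      : 0
NEG      : 0
PUSH 1   : 0 1
SUB      : -1
PUSH 3   : -1 3
ADD      : 2

2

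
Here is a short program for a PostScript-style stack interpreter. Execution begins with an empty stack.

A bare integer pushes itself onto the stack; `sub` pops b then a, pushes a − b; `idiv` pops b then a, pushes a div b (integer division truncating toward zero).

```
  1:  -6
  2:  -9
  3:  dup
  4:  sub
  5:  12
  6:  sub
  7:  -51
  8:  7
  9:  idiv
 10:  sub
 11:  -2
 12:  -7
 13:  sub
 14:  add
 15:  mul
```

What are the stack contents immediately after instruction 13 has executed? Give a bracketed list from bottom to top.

-6   : -6
-9   : -6 -9
dup  : -6 -9 -9
sub  : -6 0
12   : -6 0 12
sub  : -6 -12
-51  : -6 -12 -51
7    : -6 -12 -51 7
idiv : -6 -12 -7
sub  : -6 -5
-2   : -6 -5 -2
-7   : -6 -5 -2 -7
sub  : -6 -5 5

[-6, -5, 5]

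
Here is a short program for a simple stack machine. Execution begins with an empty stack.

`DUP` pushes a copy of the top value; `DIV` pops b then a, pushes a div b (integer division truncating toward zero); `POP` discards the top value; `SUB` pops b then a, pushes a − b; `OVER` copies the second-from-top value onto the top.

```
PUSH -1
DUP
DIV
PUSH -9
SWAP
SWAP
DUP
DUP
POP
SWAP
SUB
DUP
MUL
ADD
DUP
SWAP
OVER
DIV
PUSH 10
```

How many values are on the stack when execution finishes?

PUSH -1  -1
DUP      -1 -1
DIV      1
PUSH -9  1 -9
SWAP     -9 1
SWAP     1 -9
DUP      1 -9 -9
DUP      1 -9 -9 -9
POP      1 -9 -9
SWAP     1 -9 -9
SUB      1 0
DUP      1 0 0
MUL      1 0
ADD      1
DUP      1 1
SWAP     1 1
OVER     1 1 1
DIV      1 1
PUSH 10  1 1 10

3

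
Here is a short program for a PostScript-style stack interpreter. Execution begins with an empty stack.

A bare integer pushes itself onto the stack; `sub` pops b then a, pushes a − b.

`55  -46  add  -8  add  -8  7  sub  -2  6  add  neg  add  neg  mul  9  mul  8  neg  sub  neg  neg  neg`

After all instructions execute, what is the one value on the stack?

-179

55  : [55]
-46 : [55, -46]
add : [9]
-8  : [9, -8]
add : [1]
-8  : [1, -8]
7   : [1, -8, 7]
sub : [1, -15]
-2  : [1, -15, -2]
6   : [1, -15, -2, 6]
add : [1, -15, 4]
neg : [1, -15, -4]
add : [1, -19]
neg : [1, 19]
mul : [19]
9   : [19, 9]
mul : [171]
8   : [171, 8]
neg : [171, -8]
sub : [179]
neg : [-179]
neg : [179]
neg : [-179]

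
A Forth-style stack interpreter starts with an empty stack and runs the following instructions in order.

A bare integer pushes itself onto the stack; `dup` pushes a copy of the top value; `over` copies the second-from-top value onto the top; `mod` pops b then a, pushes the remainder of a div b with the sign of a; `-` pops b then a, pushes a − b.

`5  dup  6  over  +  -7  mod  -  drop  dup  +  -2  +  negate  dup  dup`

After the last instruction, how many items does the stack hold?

3

5      → 5
dup    → 5 5
6      → 5 5 6
over   → 5 5 6 5
+      → 5 5 11
-7     → 5 5 11 -7
mod    → 5 5 4
-      → 5 1
drop   → 5
dup    → 5 5
+      → 10
-2     → 10 -2
+      → 8
negate → -8
dup    → -8 -8
dup    → -8 -8 -8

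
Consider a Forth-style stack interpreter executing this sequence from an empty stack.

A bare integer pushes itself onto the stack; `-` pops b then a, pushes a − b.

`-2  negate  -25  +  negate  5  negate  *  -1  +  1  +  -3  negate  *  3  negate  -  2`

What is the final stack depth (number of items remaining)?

2

-2     : [-2]
negate : [2]
-25    : [2, -25]
+      : [-23]
negate : [23]
5      : [23, 5]
negate : [23, -5]
*      : [-115]
-1     : [-115, -1]
+      : [-116]
1      : [-116, 1]
+      : [-115]
-3     : [-115, -3]
negate : [-115, 3]
*      : [-345]
3      : [-345, 3]
negate : [-345, -3]
-      : [-342]
2      : [-342, 2]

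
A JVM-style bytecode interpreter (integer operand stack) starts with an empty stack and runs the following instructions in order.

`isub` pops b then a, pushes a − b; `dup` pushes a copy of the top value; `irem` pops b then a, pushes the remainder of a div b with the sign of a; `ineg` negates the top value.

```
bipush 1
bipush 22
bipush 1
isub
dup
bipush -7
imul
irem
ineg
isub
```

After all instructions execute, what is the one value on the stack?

22

bipush 1  → [1]
bipush 22 → [1, 22]
bipush 1  → [1, 22, 1]
isub      → [1, 21]
dup       → [1, 21, 21]
bipush -7 → [1, 21, 21, -7]
imul      → [1, 21, -147]
irem      → [1, 21]
ineg      → [1, -21]
isub      → [22]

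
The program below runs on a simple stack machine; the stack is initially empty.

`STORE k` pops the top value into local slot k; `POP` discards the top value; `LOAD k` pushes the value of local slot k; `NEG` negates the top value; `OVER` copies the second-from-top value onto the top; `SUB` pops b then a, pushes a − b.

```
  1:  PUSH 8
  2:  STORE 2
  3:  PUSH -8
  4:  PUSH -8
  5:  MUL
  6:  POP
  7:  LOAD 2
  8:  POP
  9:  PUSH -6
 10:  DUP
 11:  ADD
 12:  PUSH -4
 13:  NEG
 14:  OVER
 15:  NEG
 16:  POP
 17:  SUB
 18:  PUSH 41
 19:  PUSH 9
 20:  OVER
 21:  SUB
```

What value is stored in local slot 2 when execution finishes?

8

PUSH 8  → [8]
STORE 2 → []
PUSH -8 → [-8]
PUSH -8 → [-8, -8]
MUL     → [64]
POP     → []
LOAD 2  → [8]
POP     → []
PUSH -6 → [-6]
DUP     → [-6, -6]
ADD     → [-12]
PUSH -4 → [-12, -4]
NEG     → [-12, 4]
OVER    → [-12, 4, -12]
NEG     → [-12, 4, 12]
POP     → [-12, 4]
SUB     → [-16]
PUSH 41 → [-16, 41]
PUSH 9  → [-16, 41, 9]
OVER    → [-16, 41, 9, 41]
SUB     → [-16, 41, -32]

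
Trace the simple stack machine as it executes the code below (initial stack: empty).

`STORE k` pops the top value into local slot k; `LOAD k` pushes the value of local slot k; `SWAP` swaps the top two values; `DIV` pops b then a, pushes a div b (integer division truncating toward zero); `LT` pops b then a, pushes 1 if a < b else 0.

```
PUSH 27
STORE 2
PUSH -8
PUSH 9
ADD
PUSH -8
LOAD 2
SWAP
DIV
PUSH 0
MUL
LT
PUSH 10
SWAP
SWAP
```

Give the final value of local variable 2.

PUSH 27 -> [27]
STORE 2 -> []
PUSH -8 -> [-8]
PUSH 9  -> [-8, 9]
ADD     -> [1]
PUSH -8 -> [1, -8]
LOAD 2  -> [1, -8, 27]
SWAP    -> [1, 27, -8]
DIV     -> [1, -3]
PUSH 0  -> [1, -3, 0]
MUL     -> [1, 0]
LT      -> [0]
PUSH 10 -> [0, 10]
SWAP    -> [10, 0]
SWAP    -> [0, 10]

27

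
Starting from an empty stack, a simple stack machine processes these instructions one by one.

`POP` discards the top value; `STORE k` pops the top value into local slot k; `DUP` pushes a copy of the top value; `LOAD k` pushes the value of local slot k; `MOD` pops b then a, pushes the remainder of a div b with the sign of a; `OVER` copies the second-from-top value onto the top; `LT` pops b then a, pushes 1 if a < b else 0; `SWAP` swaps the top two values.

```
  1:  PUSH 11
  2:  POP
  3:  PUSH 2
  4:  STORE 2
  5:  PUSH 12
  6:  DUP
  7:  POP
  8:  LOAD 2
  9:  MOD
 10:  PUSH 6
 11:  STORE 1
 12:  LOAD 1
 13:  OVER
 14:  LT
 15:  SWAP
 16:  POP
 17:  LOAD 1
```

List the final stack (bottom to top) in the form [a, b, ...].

[0, 6]

PUSH 11 -> [11]
POP     -> []
PUSH 2  -> [2]
STORE 2 -> []
PUSH 12 -> [12]
DUP     -> [12, 12]
POP     -> [12]
LOAD 2  -> [12, 2]
MOD     -> [0]
PUSH 6  -> [0, 6]
STORE 1 -> [0]
LOAD 1  -> [0, 6]
OVER    -> [0, 6, 0]
LT      -> [0, 0]
SWAP    -> [0, 0]
POP     -> [0]
LOAD 1  -> [0, 6]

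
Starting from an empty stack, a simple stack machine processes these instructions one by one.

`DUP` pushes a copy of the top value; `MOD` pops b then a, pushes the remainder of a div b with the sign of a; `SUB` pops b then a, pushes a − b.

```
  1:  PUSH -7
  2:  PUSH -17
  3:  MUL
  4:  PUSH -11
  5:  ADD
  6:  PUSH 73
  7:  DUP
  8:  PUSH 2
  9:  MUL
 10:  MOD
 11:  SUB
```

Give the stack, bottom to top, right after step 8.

PUSH -7  : -7
PUSH -17 : -7 -17
MUL      : 119
PUSH -11 : 119 -11
ADD      : 108
PUSH 73  : 108 73
DUP      : 108 73 73
PUSH 2   : 108 73 73 2

[108, 73, 73, 2]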